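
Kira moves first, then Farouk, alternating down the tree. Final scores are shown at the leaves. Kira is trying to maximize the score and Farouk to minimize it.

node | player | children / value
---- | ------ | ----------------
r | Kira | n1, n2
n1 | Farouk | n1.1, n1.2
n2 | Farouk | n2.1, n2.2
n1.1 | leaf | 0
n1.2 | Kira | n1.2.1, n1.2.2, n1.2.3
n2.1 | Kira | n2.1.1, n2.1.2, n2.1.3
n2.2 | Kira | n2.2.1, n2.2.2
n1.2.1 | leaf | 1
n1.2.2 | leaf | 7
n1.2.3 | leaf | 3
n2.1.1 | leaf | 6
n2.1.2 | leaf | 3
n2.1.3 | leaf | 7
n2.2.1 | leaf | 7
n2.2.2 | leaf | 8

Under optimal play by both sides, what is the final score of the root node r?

n1.2 (Kira): max(1, 7, 3) = 7
n1 (Farouk): min(0, 7) = 0
n2.1 (Kira): max(6, 3, 7) = 7
n2.2 (Kira): max(7, 8) = 8
n2 (Farouk): min(7, 8) = 7
r (Kira): max(0, 7) = 7

7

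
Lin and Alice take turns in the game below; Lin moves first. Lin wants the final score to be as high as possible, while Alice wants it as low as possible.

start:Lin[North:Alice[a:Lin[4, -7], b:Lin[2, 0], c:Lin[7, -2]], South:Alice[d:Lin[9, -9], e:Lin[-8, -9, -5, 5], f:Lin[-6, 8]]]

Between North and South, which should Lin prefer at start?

a (Lin): max(4, -7) = 4
b (Lin): max(2, 0) = 2
c (Lin): max(7, -2) = 7
North (Alice): min(4, 2, 7) = 2
d (Lin): max(9, -9) = 9
e (Lin): max(-8, -9, -5, 5) = 5
f (Lin): max(-6, 8) = 8
South (Alice): min(9, 5, 8) = 5
Lin prefers the higher value; North=2, South=5. South is better since 5 > 2.

South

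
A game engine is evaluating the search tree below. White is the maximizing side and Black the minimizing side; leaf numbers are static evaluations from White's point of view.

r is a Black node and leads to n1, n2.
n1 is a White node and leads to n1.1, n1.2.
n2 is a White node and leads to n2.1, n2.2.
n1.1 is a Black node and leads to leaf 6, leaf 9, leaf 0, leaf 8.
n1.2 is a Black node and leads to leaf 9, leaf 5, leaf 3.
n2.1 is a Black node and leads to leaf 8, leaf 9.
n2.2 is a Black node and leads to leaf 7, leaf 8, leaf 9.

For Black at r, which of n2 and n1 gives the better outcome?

n2.1 (Black): min(8, 9) = 8
n2.2 (Black): min(7, 8, 9) = 7
n2 (White): max(8, 7) = 8
n1.1 (Black): min(6, 9, 0, 8) = 0
n1.2 (Black): min(9, 5, 3) = 3
n1 (White): max(0, 3) = 3
Black prefers the lower value; n2=8, n1=3. n1 is better since 3 < 8.

n1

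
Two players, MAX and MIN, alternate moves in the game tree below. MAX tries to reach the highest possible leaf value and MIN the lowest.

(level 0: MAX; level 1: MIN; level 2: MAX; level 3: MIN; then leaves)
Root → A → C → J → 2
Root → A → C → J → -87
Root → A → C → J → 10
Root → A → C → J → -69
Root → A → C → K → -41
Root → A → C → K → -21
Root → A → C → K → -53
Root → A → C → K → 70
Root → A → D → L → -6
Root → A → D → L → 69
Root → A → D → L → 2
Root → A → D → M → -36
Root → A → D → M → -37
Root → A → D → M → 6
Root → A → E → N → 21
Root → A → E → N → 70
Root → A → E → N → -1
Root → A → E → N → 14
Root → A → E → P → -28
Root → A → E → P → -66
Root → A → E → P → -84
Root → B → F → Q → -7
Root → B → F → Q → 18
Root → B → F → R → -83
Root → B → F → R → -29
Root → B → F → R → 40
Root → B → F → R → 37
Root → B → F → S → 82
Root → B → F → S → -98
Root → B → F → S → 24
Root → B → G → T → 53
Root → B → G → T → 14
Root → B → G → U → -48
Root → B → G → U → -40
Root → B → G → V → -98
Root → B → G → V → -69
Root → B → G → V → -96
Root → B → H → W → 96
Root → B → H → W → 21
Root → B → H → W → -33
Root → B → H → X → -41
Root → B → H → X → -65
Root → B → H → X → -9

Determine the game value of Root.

-33

J (MIN): min(2, -87, 10, -69) = -87
K (MIN): min(-41, -21, -53, 70) = -53
C (MAX): max(-87, -53) = -53
L (MIN): min(-6, 69, 2) = -6
M (MIN): min(-36, -37, 6) = -37
D (MAX): max(-6, -37) = -6
N (MIN): min(21, 70, -1, 14) = -1
P (MIN): min(-28, -66, -84) = -84
E (MAX): max(-1, -84) = -1
A (MIN): min(-53, -6, -1) = -53
Q (MIN): min(-7, 18) = -7
R (MIN): min(-83, -29, 40, 37) = -83
S (MIN): min(82, -98, 24) = -98
F (MAX): max(-7, -83, -98) = -7
T (MIN): min(53, 14) = 14
U (MIN): min(-48, -40) = -48
V (MIN): min(-98, -69, -96) = -98
G (MAX): max(14, -48, -98) = 14
W (MIN): min(96, 21, -33) = -33
X (MIN): min(-41, -65, -9) = -65
H (MAX): max(-33, -65) = -33
B (MIN): min(-7, 14, -33) = -33
Root (MAX): max(-53, -33) = -33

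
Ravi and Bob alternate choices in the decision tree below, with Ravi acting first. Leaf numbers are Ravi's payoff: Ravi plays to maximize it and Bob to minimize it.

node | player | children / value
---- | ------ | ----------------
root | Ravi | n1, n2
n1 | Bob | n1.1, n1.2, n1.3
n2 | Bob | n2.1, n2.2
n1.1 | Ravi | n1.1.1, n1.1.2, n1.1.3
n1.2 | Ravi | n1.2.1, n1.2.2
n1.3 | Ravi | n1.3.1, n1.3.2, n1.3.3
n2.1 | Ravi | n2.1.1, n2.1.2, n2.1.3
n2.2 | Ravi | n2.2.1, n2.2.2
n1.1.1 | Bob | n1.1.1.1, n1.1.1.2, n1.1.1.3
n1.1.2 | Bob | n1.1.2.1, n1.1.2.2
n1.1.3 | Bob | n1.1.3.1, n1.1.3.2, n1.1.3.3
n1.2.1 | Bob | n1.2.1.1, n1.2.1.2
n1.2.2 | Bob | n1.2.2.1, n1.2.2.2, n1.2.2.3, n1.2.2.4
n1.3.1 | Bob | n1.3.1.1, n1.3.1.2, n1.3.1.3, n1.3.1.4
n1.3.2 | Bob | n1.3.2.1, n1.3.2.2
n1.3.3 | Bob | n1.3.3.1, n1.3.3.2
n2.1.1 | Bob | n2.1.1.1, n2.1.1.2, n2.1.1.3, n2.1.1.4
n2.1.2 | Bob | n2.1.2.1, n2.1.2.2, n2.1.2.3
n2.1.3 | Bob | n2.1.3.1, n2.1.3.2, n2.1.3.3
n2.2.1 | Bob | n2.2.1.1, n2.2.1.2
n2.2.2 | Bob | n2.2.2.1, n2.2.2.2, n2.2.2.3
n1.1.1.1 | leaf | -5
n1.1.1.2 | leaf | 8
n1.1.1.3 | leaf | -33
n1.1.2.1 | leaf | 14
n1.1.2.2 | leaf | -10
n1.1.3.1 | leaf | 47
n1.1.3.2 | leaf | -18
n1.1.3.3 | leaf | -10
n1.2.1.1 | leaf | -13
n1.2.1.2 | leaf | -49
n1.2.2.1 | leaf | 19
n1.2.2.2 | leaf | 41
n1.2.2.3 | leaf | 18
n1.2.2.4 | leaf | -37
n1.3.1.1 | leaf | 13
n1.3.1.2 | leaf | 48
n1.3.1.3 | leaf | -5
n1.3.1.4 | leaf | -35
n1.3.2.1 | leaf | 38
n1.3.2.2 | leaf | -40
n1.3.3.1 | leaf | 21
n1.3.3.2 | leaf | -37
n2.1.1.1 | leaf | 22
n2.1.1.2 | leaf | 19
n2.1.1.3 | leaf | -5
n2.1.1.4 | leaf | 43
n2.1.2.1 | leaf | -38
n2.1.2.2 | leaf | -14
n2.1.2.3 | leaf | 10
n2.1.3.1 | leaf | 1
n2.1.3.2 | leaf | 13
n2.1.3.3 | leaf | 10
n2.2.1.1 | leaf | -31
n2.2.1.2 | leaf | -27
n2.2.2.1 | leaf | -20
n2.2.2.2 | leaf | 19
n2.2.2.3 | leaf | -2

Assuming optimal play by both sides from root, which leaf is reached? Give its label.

n2.2.2.1

n1.1.1 (Bob): min(-5, 8, -33) = -33
n1.1.2 (Bob): min(14, -10) = -10
n1.1.3 (Bob): min(47, -18, -10) = -18
n1.1 (Ravi): max(-33, -10, -18) = -10
n1.2.1 (Bob): min(-13, -49) = -49
n1.2.2 (Bob): min(19, 41, 18, -37) = -37
n1.2 (Ravi): max(-49, -37) = -37
n1.3.1 (Bob): min(13, 48, -5, -35) = -35
n1.3.2 (Bob): min(38, -40) = -40
n1.3.3 (Bob): min(21, -37) = -37
n1.3 (Ravi): max(-35, -40, -37) = -35
n1 (Bob): min(-10, -37, -35) = -37
n2.1.1 (Bob): min(22, 19, -5, 43) = -5
n2.1.2 (Bob): min(-38, -14, 10) = -38
n2.1.3 (Bob): min(1, 13, 10) = 1
n2.1 (Ravi): max(-5, -38, 1) = 1
n2.2.1 (Bob): min(-31, -27) = -31
n2.2.2 (Bob): min(-20, 19, -2) = -20
n2.2 (Ravi): max(-31, -20) = -20
n2 (Bob): min(1, -20) = -20
root (Ravi): max(-37, -20) = -20
At root, Ravi picks n2 (highest: -20).
At n2, Bob picks n2.2 (lowest: -20).
At n2.2, Ravi picks n2.2.2 (highest: -20).
At n2.2.2, Bob picks n2.2.2.1 (lowest: -20).
Terminal value -20.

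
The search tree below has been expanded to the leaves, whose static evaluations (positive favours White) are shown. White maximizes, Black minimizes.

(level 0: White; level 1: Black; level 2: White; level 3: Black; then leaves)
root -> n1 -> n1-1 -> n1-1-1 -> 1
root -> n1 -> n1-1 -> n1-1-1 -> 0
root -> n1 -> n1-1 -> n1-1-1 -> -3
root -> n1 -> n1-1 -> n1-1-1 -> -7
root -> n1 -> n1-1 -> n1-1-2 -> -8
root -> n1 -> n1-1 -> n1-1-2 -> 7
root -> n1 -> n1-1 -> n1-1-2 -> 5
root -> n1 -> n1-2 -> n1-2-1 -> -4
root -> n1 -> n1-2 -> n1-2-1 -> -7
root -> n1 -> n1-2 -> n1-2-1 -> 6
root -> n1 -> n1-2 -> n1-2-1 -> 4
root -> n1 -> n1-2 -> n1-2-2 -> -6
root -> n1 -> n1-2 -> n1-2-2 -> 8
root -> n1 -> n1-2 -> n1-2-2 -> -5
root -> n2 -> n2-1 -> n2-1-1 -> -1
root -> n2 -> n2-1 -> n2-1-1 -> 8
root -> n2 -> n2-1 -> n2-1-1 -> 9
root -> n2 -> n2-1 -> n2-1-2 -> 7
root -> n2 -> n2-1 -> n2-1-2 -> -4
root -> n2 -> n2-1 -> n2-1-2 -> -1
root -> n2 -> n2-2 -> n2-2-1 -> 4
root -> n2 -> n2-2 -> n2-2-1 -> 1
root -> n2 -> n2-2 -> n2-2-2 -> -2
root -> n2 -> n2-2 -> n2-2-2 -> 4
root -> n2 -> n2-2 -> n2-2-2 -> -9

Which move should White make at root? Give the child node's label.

n2

n1-1-1 (Black): min(1, 0, -3, -7) = -7
n1-1-2 (Black): min(-8, 7, 5) = -8
n1-1 (White): max(-7, -8) = -7
n1-2-1 (Black): min(-4, -7, 6, 4) = -7
n1-2-2 (Black): min(-6, 8, -5) = -6
n1-2 (White): max(-7, -6) = -6
n1 (Black): min(-7, -6) = -7
n2-1-1 (Black): min(-1, 8, 9) = -1
n2-1-2 (Black): min(7, -4, -1) = -4
n2-1 (White): max(-1, -4) = -1
n2-2-1 (Black): min(4, 1) = 1
n2-2-2 (Black): min(-2, 4, -9) = -9
n2-2 (White): max(1, -9) = 1
n2 (Black): min(-1, 1) = -1
root (White): max(-7, -1) = -1
White at root wants the highest of {n1=-7, n2=-1}, so chooses n2.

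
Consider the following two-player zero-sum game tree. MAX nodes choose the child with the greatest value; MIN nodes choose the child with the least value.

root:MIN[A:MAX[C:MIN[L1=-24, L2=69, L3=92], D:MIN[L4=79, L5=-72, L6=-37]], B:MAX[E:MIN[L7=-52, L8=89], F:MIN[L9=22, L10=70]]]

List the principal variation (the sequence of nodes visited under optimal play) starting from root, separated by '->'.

C (MIN): min(-24, 69, 92) = -24
D (MIN): min(79, -72, -37) = -72
A (MAX): max(-24, -72) = -24
E (MIN): min(-52, 89) = -52
F (MIN): min(22, 70) = 22
B (MAX): max(-52, 22) = 22
root (MIN): min(-24, 22) = -24
At root, MIN picks A (lowest: -24).
At A, MAX picks C (highest: -24).
At C, MIN picks L1 (lowest: -24).
Terminal value -24.

root -> A -> C -> L1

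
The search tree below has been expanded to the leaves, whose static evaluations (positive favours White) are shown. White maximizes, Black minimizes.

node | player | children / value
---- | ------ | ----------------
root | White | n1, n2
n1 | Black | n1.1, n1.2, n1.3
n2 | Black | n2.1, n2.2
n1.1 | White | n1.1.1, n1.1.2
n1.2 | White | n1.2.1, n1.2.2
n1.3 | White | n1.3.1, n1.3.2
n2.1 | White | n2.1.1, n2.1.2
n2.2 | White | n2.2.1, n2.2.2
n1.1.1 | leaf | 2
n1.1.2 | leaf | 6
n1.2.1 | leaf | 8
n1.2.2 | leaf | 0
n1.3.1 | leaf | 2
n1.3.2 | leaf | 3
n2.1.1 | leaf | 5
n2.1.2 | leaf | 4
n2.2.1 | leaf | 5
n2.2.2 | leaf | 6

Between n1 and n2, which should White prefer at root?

n1.1 (White): max(2, 6) = 6
n1.2 (White): max(8, 0) = 8
n1.3 (White): max(2, 3) = 3
n1 (Black): min(6, 8, 3) = 3
n2.1 (White): max(5, 4) = 5
n2.2 (White): max(5, 6) = 6
n2 (Black): min(5, 6) = 5
White prefers the higher value; n1=3, n2=5. n2 is better since 5 > 3.

n2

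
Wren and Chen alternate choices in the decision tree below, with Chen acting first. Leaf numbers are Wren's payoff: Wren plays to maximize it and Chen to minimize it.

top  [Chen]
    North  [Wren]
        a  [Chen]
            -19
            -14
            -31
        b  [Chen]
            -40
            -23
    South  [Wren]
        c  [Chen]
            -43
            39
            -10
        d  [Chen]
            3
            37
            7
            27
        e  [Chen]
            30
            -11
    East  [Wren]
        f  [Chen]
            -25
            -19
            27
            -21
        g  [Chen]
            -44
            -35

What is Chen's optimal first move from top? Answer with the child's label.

a (Chen): min(-19, -14, -31) = -31
b (Chen): min(-40, -23) = -40
North (Wren): max(-31, -40) = -31
c (Chen): min(-43, 39, -10) = -43
d (Chen): min(3, 37, 7, 27) = 3
e (Chen): min(30, -11) = -11
South (Wren): max(-43, 3, -11) = 3
f (Chen): min(-25, -19, 27, -21) = -25
g (Chen): min(-44, -35) = -44
East (Wren): max(-25, -44) = -25
top (Chen): min(-31, 3, -25) = -31
Chen at top wants the lowest of {North=-31, South=3, East=-25}, so chooses North.

North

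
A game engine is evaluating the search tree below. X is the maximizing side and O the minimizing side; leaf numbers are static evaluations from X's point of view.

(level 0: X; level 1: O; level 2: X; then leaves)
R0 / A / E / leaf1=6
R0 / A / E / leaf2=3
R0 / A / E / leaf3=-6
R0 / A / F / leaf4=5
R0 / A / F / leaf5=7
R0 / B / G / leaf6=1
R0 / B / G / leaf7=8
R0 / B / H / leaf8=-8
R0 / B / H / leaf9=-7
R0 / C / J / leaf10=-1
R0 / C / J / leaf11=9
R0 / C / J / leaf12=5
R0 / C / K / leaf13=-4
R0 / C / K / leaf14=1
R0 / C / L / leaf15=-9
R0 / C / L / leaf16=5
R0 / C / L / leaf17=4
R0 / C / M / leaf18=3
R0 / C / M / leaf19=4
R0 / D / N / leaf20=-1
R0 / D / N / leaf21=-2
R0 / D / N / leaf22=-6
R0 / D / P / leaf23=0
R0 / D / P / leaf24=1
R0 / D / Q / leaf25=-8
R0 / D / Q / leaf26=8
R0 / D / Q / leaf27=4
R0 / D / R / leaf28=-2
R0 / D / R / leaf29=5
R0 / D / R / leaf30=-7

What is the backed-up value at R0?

E (X): max(6, 3, -6) = 6
F (X): max(5, 7) = 7
A (O): min(6, 7) = 6
G (X): max(1, 8) = 8
H (X): max(-8, -7) = -7
B (O): min(8, -7) = -7
J (X): max(-1, 9, 5) = 9
K (X): max(-4, 1) = 1
L (X): max(-9, 5, 4) = 5
M (X): max(3, 4) = 4
C (O): min(9, 1, 5, 4) = 1
N (X): max(-1, -2, -6) = -1
P (X): max(0, 1) = 1
Q (X): max(-8, 8, 4) = 8
R (X): max(-2, 5, -7) = 5
D (O): min(-1, 1, 8, 5) = -1
R0 (X): max(6, -7, 1, -1) = 6

6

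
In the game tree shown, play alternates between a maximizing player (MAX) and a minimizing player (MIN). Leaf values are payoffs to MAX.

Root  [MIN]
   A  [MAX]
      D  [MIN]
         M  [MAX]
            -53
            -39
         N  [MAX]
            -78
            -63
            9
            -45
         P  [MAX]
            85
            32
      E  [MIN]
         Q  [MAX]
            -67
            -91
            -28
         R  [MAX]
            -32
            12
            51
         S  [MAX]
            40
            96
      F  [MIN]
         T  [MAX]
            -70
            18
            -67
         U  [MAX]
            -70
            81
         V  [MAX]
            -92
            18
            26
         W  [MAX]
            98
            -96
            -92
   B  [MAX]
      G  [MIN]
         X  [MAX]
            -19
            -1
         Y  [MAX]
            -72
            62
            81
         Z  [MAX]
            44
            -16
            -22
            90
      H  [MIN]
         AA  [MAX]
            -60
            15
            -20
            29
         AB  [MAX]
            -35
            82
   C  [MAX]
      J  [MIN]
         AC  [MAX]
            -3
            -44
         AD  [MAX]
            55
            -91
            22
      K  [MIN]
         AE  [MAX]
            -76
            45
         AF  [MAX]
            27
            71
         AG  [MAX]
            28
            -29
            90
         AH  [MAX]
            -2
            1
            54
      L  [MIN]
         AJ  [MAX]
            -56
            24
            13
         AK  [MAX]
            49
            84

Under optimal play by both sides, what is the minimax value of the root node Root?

18

M (MAX): max(-53, -39) = -39
N (MAX): max(-78, -63, 9, -45) = 9
P (MAX): max(85, 32) = 85
D (MIN): min(-39, 9, 85) = -39
Q (MAX): max(-67, -91, -28) = -28
R (MAX): max(-32, 12, 51) = 51
S (MAX): max(40, 96) = 96
E (MIN): min(-28, 51, 96) = -28
T (MAX): max(-70, 18, -67) = 18
U (MAX): max(-70, 81) = 81
V (MAX): max(-92, 18, 26) = 26
W (MAX): max(98, -96, -92) = 98
F (MIN): min(18, 81, 26, 98) = 18
A (MAX): max(-39, -28, 18) = 18
X (MAX): max(-19, -1) = -1
Y (MAX): max(-72, 62, 81) = 81
Z (MAX): max(44, -16, -22, 90) = 90
G (MIN): min(-1, 81, 90) = -1
AA (MAX): max(-60, 15, -20, 29) = 29
AB (MAX): max(-35, 82) = 82
H (MIN): min(29, 82) = 29
B (MAX): max(-1, 29) = 29
AC (MAX): max(-3, -44) = -3
AD (MAX): max(55, -91, 22) = 55
J (MIN): min(-3, 55) = -3
AE (MAX): max(-76, 45) = 45
AF (MAX): max(27, 71) = 71
AG (MAX): max(28, -29, 90) = 90
AH (MAX): max(-2, 1, 54) = 54
K (MIN): min(45, 71, 90, 54) = 45
AJ (MAX): max(-56, 24, 13) = 24
AK (MAX): max(49, 84) = 84
L (MIN): min(24, 84) = 24
C (MAX): max(-3, 45, 24) = 45
Root (MIN): min(18, 29, 45) = 18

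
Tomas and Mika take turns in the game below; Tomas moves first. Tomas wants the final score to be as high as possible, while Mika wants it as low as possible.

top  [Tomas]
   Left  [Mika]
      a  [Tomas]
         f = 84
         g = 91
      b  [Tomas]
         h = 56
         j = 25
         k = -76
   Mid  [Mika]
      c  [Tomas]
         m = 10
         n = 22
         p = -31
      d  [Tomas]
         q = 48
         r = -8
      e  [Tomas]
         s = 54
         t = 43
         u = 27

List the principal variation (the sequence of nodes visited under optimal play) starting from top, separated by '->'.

a (Tomas): max(84, 91) = 91
b (Tomas): max(56, 25, -76) = 56
Left (Mika): min(91, 56) = 56
c (Tomas): max(10, 22, -31) = 22
d (Tomas): max(48, -8) = 48
e (Tomas): max(54, 43, 27) = 54
Mid (Mika): min(22, 48, 54) = 22
top (Tomas): max(56, 22) = 56
At top, Tomas picks Left (highest: 56).
At Left, Mika picks b (lowest: 56).
At b, Tomas picks h (highest: 56).
Terminal value 56.

top -> Left -> b -> h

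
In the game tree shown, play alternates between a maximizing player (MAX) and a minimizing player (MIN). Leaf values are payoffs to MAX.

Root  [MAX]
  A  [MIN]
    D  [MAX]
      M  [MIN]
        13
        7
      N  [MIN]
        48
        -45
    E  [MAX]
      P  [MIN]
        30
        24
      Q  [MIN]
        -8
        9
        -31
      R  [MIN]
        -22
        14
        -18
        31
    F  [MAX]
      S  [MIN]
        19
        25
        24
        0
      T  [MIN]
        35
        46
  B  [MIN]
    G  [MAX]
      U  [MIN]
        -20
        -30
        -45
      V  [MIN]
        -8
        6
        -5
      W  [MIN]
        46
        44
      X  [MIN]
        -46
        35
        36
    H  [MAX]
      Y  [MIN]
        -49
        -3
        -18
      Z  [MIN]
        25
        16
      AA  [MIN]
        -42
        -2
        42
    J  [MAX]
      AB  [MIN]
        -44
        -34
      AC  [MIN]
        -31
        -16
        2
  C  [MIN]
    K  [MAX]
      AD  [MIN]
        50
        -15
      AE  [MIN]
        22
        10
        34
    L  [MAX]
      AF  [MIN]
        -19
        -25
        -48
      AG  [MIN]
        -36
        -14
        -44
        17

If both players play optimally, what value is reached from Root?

7

M (MIN): min(13, 7) = 7
N (MIN): min(48, -45) = -45
D (MAX): max(7, -45) = 7
P (MIN): min(30, 24) = 24
Q (MIN): min(-8, 9, -31) = -31
R (MIN): min(-22, 14, -18, 31) = -22
E (MAX): max(24, -31, -22) = 24
S (MIN): min(19, 25, 24, 0) = 0
T (MIN): min(35, 46) = 35
F (MAX): max(0, 35) = 35
A (MIN): min(7, 24, 35) = 7
U (MIN): min(-20, -30, -45) = -45
V (MIN): min(-8, 6, -5) = -8
W (MIN): min(46, 44) = 44
X (MIN): min(-46, 35, 36) = -46
G (MAX): max(-45, -8, 44, -46) = 44
Y (MIN): min(-49, -3, -18) = -49
Z (MIN): min(25, 16) = 16
AA (MIN): min(-42, -2, 42) = -42
H (MAX): max(-49, 16, -42) = 16
AB (MIN): min(-44, -34) = -44
AC (MIN): min(-31, -16, 2) = -31
J (MAX): max(-44, -31) = -31
B (MIN): min(44, 16, -31) = -31
AD (MIN): min(50, -15) = -15
AE (MIN): min(22, 10, 34) = 10
K (MAX): max(-15, 10) = 10
AF (MIN): min(-19, -25, -48) = -48
AG (MIN): min(-36, -14, -44, 17) = -44
L (MAX): max(-48, -44) = -44
C (MIN): min(10, -44) = -44
Root (MAX): max(7, -31, -44) = 7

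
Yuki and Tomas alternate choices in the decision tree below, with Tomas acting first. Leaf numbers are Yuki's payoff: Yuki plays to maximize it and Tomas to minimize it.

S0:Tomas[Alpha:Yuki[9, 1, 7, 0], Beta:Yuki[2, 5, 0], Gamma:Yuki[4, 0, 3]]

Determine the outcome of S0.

Alpha (Yuki): max(9, 1, 7, 0) = 9
Beta (Yuki): max(2, 5, 0) = 5
Gamma (Yuki): max(4, 0, 3) = 4
S0 (Tomas): min(9, 5, 4) = 4

4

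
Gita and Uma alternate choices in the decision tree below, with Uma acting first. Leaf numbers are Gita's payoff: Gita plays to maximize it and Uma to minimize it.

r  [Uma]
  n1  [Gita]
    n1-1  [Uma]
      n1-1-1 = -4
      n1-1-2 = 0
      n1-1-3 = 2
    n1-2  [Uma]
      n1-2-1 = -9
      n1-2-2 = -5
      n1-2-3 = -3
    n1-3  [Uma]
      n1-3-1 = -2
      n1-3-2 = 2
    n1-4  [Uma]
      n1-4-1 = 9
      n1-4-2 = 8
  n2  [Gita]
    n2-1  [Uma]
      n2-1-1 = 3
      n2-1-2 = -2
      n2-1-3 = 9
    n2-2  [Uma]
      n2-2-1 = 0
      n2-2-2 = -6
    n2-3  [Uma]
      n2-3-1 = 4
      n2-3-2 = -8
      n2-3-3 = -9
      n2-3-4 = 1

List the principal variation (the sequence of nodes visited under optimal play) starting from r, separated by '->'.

r -> n2 -> n2-1 -> n2-1-2

n1-1 (Uma): min(-4, 0, 2) = -4
n1-2 (Uma): min(-9, -5, -3) = -9
n1-3 (Uma): min(-2, 2) = -2
n1-4 (Uma): min(9, 8) = 8
n1 (Gita): max(-4, -9, -2, 8) = 8
n2-1 (Uma): min(3, -2, 9) = -2
n2-2 (Uma): min(0, -6) = -6
n2-3 (Uma): min(4, -8, -9, 1) = -9
n2 (Gita): max(-2, -6, -9) = -2
r (Uma): min(8, -2) = -2
At r, Uma picks n2 (lowest: -2).
At n2, Gita picks n2-1 (highest: -2).
At n2-1, Uma picks n2-1-2 (lowest: -2).
Terminal value -2.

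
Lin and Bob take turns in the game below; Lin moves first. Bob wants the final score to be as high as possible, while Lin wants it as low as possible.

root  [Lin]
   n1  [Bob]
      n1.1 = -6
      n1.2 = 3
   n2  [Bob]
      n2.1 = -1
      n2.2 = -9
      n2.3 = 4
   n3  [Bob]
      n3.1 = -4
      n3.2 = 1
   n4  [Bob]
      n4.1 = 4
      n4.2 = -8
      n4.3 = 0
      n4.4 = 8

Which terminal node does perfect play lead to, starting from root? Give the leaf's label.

n3.2

n1 (Bob): max(-6, 3) = 3
n2 (Bob): max(-1, -9, 4) = 4
n3 (Bob): max(-4, 1) = 1
n4 (Bob): max(4, -8, 0, 8) = 8
root (Lin): min(3, 4, 1, 8) = 1
At root, Lin picks n3 (lowest: 1).
At n3, Bob picks n3.2 (highest: 1).
Terminal value 1.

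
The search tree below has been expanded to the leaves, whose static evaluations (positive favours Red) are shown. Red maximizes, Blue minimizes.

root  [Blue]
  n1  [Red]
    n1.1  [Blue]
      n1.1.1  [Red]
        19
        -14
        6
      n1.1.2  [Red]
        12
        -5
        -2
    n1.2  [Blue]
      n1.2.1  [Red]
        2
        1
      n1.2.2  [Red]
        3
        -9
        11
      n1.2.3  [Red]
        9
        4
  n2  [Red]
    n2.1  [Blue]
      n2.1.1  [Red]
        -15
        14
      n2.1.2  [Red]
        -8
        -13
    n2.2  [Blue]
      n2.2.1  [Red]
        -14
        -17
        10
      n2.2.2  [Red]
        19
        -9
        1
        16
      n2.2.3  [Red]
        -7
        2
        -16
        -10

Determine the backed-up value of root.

n1.1.1 (Red): max(19, -14, 6) = 19
n1.1.2 (Red): max(12, -5, -2) = 12
n1.1 (Blue): min(19, 12) = 12
n1.2.1 (Red): max(2, 1) = 2
n1.2.2 (Red): max(3, -9, 11) = 11
n1.2.3 (Red): max(9, 4) = 9
n1.2 (Blue): min(2, 11, 9) = 2
n1 (Red): max(12, 2) = 12
n2.1.1 (Red): max(-15, 14) = 14
n2.1.2 (Red): max(-8, -13) = -8
n2.1 (Blue): min(14, -8) = -8
n2.2.1 (Red): max(-14, -17, 10) = 10
n2.2.2 (Red): max(19, -9, 1, 16) = 19
n2.2.3 (Red): max(-7, 2, -16, -10) = 2
n2.2 (Blue): min(10, 19, 2) = 2
n2 (Red): max(-8, 2) = 2
root (Blue): min(12, 2) = 2

2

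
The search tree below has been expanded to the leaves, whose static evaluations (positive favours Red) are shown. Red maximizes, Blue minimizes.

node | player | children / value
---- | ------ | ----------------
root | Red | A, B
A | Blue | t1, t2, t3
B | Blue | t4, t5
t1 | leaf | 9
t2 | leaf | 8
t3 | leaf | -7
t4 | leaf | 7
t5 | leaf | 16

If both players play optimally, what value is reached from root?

7

A (Blue): min(9, 8, -7) = -7
B (Blue): min(7, 16) = 7
root (Red): max(-7, 7) = 7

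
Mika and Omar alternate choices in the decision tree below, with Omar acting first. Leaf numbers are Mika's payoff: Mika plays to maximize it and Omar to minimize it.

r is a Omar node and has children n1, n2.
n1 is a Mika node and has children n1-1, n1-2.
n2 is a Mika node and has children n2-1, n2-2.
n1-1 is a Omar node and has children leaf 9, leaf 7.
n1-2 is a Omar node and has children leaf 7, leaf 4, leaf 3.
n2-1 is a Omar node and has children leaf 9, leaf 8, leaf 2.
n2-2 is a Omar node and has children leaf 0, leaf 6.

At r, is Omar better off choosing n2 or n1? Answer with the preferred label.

n2

n2-1 (Omar): min(9, 8, 2) = 2
n2-2 (Omar): min(0, 6) = 0
n2 (Mika): max(2, 0) = 2
n1-1 (Omar): min(9, 7) = 7
n1-2 (Omar): min(7, 4, 3) = 3
n1 (Mika): max(7, 3) = 7
Omar prefers the lower value; n2=2, n1=7. n2 is better since 2 < 7.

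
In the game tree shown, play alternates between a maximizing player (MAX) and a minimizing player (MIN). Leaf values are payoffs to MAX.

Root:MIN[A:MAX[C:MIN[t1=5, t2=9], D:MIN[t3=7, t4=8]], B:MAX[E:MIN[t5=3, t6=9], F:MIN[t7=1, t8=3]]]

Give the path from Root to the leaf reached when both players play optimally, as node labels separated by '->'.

C (MIN): min(5, 9) = 5
D (MIN): min(7, 8) = 7
A (MAX): max(5, 7) = 7
E (MIN): min(3, 9) = 3
F (MIN): min(1, 3) = 1
B (MAX): max(3, 1) = 3
Root (MIN): min(7, 3) = 3
At Root, MIN picks B (lowest: 3).
At B, MAX picks E (highest: 3).
At E, MIN picks t5 (lowest: 3).
Terminal value 3.

Root -> B -> E -> t5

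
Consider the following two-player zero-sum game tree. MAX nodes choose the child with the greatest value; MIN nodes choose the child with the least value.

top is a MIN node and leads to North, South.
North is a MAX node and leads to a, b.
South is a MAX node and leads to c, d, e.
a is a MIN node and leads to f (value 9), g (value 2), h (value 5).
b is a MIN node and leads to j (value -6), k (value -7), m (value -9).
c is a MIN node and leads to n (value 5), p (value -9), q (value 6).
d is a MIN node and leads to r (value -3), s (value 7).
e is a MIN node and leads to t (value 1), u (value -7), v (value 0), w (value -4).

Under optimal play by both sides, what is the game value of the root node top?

a (MIN): min(9, 2, 5) = 2
b (MIN): min(-6, -7, -9) = -9
North (MAX): max(2, -9) = 2
c (MIN): min(5, -9, 6) = -9
d (MIN): min(-3, 7) = -3
e (MIN): min(1, -7, 0, -4) = -7
South (MAX): max(-9, -3, -7) = -3
top (MIN): min(2, -3) = -3

-3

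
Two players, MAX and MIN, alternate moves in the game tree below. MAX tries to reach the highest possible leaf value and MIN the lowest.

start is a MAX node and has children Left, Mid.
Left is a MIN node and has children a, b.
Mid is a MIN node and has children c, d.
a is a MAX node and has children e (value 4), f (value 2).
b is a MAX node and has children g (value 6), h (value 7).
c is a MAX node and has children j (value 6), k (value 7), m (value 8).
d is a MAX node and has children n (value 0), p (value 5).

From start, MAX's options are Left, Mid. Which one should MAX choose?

Mid

a (MAX): max(4, 2) = 4
b (MAX): max(6, 7) = 7
Left (MIN): min(4, 7) = 4
c (MAX): max(6, 7, 8) = 8
d (MAX): max(0, 5) = 5
Mid (MIN): min(8, 5) = 5
start (MAX): max(4, 5) = 5
MAX at start wants the highest of {Left=4, Mid=5}, so chooses Mid.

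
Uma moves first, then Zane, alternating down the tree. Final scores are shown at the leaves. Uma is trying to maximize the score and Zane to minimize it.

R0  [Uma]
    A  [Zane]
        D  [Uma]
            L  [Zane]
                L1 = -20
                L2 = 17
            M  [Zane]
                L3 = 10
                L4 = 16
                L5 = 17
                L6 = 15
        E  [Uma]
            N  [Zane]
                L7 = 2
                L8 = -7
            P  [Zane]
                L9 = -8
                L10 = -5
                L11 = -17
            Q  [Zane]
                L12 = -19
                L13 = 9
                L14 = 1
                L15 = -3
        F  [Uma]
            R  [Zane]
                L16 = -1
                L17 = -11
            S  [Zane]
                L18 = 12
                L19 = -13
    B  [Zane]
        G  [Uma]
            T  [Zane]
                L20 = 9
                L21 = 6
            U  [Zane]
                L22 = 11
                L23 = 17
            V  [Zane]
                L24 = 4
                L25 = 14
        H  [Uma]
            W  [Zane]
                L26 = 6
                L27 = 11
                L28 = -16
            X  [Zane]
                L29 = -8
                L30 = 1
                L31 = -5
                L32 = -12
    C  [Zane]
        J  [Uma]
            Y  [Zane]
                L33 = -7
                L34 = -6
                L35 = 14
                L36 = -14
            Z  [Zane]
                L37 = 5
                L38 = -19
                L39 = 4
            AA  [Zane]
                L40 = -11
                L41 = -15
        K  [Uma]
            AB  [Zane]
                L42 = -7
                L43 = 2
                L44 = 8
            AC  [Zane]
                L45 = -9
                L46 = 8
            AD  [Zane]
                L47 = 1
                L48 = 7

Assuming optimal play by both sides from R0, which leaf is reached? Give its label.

L17

L (Zane): min(-20, 17) = -20
M (Zane): min(10, 16, 17, 15) = 10
D (Uma): max(-20, 10) = 10
N (Zane): min(2, -7) = -7
P (Zane): min(-8, -5, -17) = -17
Q (Zane): min(-19, 9, 1, -3) = -19
E (Uma): max(-7, -17, -19) = -7
R (Zane): min(-1, -11) = -11
S (Zane): min(12, -13) = -13
F (Uma): max(-11, -13) = -11
A (Zane): min(10, -7, -11) = -11
T (Zane): min(9, 6) = 6
U (Zane): min(11, 17) = 11
V (Zane): min(4, 14) = 4
G (Uma): max(6, 11, 4) = 11
W (Zane): min(6, 11, -16) = -16
X (Zane): min(-8, 1, -5, -12) = -12
H (Uma): max(-16, -12) = -12
B (Zane): min(11, -12) = -12
Y (Zane): min(-7, -6, 14, -14) = -14
Z (Zane): min(5, -19, 4) = -19
AA (Zane): min(-11, -15) = -15
J (Uma): max(-14, -19, -15) = -14
AB (Zane): min(-7, 2, 8) = -7
AC (Zane): min(-9, 8) = -9
AD (Zane): min(1, 7) = 1
K (Uma): max(-7, -9, 1) = 1
C (Zane): min(-14, 1) = -14
R0 (Uma): max(-11, -12, -14) = -11
At R0, Uma picks A (highest: -11).
At A, Zane picks F (lowest: -11).
At F, Uma picks R (highest: -11).
At R, Zane picks L17 (lowest: -11).
Terminal value -11.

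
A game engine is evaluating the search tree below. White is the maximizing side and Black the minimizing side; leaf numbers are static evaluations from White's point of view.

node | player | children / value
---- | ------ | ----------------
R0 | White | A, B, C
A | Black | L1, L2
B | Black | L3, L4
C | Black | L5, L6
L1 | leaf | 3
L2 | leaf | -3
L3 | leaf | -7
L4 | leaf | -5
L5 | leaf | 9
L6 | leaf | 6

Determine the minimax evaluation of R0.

6

A (Black): min(3, -3) = -3
B (Black): min(-7, -5) = -7
C (Black): min(9, 6) = 6
R0 (White): max(-3, -7, 6) = 6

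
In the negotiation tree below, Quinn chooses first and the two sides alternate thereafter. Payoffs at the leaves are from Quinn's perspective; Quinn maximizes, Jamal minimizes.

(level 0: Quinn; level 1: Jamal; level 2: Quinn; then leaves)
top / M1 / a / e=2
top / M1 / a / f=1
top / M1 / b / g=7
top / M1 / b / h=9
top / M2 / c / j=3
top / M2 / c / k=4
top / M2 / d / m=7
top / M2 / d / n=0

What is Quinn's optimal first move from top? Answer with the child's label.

a (Quinn): max(2, 1) = 2
b (Quinn): max(7, 9) = 9
M1 (Jamal): min(2, 9) = 2
c (Quinn): max(3, 4) = 4
d (Quinn): max(7, 0) = 7
M2 (Jamal): min(4, 7) = 4
top (Quinn): max(2, 4) = 4
Quinn at top wants the highest of {M1=2, M2=4}, so chooses M2.

M2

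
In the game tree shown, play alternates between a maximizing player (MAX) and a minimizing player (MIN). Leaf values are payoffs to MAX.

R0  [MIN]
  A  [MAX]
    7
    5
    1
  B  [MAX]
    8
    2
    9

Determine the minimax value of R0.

A (MAX): max(7, 5, 1) = 7
B (MAX): max(8, 2, 9) = 9
R0 (MIN): min(7, 9) = 7

7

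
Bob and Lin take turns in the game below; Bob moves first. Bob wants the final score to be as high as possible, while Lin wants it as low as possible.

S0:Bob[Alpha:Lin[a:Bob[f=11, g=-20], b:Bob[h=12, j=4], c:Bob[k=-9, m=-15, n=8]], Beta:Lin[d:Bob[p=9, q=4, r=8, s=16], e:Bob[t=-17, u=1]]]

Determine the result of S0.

a (Bob): max(11, -20) = 11
b (Bob): max(12, 4) = 12
c (Bob): max(-9, -15, 8) = 8
Alpha (Lin): min(11, 12, 8) = 8
d (Bob): max(9, 4, 8, 16) = 16
e (Bob): max(-17, 1) = 1
Beta (Lin): min(16, 1) = 1
S0 (Bob): max(8, 1) = 8

8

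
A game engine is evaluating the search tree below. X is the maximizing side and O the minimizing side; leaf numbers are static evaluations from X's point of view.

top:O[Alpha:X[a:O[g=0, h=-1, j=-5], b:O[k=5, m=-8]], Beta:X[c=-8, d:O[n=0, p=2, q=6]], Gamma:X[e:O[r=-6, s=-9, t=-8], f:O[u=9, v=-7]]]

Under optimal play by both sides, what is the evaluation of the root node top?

-7

a (O): min(0, -1, -5) = -5
b (O): min(5, -8) = -8
Alpha (X): max(-5, -8) = -5
d (O): min(0, 2, 6) = 0
Beta (X): max(-8, 0) = 0
e (O): min(-6, -9, -8) = -9
f (O): min(9, -7) = -7
Gamma (X): max(-9, -7) = -7
top (O): min(-5, 0, -7) = -7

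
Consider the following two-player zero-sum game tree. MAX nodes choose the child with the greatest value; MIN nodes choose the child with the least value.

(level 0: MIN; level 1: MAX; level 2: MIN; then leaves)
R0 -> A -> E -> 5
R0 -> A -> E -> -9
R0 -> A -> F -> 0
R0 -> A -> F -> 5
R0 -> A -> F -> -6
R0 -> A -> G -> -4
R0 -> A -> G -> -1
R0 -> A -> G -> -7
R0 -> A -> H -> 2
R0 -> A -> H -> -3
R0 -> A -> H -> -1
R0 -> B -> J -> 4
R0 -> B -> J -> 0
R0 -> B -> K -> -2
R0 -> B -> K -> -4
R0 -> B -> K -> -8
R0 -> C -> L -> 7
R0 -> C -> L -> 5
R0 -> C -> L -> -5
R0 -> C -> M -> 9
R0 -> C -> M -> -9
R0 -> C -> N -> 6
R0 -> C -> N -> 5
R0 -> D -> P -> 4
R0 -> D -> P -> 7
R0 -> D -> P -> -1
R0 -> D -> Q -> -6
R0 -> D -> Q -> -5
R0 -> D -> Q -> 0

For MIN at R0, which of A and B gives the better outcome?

A

E (MIN): min(5, -9) = -9
F (MIN): min(0, 5, -6) = -6
G (MIN): min(-4, -1, -7) = -7
H (MIN): min(2, -3, -1) = -3
A (MAX): max(-9, -6, -7, -3) = -3
J (MIN): min(4, 0) = 0
K (MIN): min(-2, -4, -8) = -8
B (MAX): max(0, -8) = 0
MIN prefers the lower value; A=-3, B=0. A is better since -3 < 0.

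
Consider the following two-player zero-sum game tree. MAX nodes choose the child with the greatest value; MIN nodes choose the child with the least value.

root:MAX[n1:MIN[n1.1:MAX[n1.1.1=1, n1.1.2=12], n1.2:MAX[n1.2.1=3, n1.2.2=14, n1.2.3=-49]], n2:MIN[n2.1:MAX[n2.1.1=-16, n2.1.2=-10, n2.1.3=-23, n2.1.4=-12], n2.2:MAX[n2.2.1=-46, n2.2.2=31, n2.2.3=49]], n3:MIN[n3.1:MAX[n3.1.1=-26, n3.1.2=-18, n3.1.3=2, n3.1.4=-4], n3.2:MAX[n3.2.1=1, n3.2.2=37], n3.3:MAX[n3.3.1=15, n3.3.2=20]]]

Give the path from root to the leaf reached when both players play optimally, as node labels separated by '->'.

root -> n1 -> n1.1 -> n1.1.2

n1.1 (MAX): max(1, 12) = 12
n1.2 (MAX): max(3, 14, -49) = 14
n1 (MIN): min(12, 14) = 12
n2.1 (MAX): max(-16, -10, -23, -12) = -10
n2.2 (MAX): max(-46, 31, 49) = 49
n2 (MIN): min(-10, 49) = -10
n3.1 (MAX): max(-26, -18, 2, -4) = 2
n3.2 (MAX): max(1, 37) = 37
n3.3 (MAX): max(15, 20) = 20
n3 (MIN): min(2, 37, 20) = 2
root (MAX): max(12, -10, 2) = 12
At root, MAX picks n1 (highest: 12).
At n1, MIN picks n1.1 (lowest: 12).
At n1.1, MAX picks n1.1.2 (highest: 12).
Terminal value 12.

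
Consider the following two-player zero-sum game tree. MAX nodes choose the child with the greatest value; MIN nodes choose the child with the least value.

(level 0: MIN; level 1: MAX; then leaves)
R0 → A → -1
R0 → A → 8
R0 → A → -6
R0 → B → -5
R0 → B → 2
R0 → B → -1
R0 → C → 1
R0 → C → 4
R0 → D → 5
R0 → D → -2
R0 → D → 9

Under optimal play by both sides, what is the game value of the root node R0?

A (MAX): max(-1, 8, -6) = 8
B (MAX): max(-5, 2, -1) = 2
C (MAX): max(1, 4) = 4
D (MAX): max(5, -2, 9) = 9
R0 (MIN): min(8, 2, 4, 9) = 2

2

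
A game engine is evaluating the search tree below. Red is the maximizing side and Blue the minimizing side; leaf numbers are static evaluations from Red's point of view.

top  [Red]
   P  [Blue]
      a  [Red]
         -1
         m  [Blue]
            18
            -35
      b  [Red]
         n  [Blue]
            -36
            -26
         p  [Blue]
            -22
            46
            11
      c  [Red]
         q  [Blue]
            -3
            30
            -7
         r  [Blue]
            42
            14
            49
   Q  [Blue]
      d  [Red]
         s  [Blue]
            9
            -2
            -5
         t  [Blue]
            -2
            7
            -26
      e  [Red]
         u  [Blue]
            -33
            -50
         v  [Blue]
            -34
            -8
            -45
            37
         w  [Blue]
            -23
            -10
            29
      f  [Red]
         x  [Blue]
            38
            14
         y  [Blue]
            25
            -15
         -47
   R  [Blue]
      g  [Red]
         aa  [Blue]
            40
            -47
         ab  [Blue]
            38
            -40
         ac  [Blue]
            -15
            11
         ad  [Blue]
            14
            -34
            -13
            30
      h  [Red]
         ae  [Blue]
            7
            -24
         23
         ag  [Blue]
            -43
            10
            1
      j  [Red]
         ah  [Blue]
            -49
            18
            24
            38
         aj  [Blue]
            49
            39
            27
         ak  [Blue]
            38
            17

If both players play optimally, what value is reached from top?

m (Blue): min(18, -35) = -35
a (Red): max(-1, -35) = -1
n (Blue): min(-36, -26) = -36
p (Blue): min(-22, 46, 11) = -22
b (Red): max(-36, -22) = -22
q (Blue): min(-3, 30, -7) = -7
r (Blue): min(42, 14, 49) = 14
c (Red): max(-7, 14) = 14
P (Blue): min(-1, -22, 14) = -22
s (Blue): min(9, -2, -5) = -5
t (Blue): min(-2, 7, -26) = -26
d (Red): max(-5, -26) = -5
u (Blue): min(-33, -50) = -50
v (Blue): min(-34, -8, -45, 37) = -45
w (Blue): min(-23, -10, 29) = -23
e (Red): max(-50, -45, -23) = -23
x (Blue): min(38, 14) = 14
y (Blue): min(25, -15) = -15
f (Red): max(14, -15, -47) = 14
Q (Blue): min(-5, -23, 14) = -23
aa (Blue): min(40, -47) = -47
ab (Blue): min(38, -40) = -40
ac (Blue): min(-15, 11) = -15
ad (Blue): min(14, -34, -13, 30) = -34
g (Red): max(-47, -40, -15, -34) = -15
ae (Blue): min(7, -24) = -24
ag (Blue): min(-43, 10, 1) = -43
h (Red): max(-24, 23, -43) = 23
ah (Blue): min(-49, 18, 24, 38) = -49
aj (Blue): min(49, 39, 27) = 27
ak (Blue): min(38, 17) = 17
j (Red): max(-49, 27, 17) = 27
R (Blue): min(-15, 23, 27) = -15
top (Red): max(-22, -23, -15) = -15

-15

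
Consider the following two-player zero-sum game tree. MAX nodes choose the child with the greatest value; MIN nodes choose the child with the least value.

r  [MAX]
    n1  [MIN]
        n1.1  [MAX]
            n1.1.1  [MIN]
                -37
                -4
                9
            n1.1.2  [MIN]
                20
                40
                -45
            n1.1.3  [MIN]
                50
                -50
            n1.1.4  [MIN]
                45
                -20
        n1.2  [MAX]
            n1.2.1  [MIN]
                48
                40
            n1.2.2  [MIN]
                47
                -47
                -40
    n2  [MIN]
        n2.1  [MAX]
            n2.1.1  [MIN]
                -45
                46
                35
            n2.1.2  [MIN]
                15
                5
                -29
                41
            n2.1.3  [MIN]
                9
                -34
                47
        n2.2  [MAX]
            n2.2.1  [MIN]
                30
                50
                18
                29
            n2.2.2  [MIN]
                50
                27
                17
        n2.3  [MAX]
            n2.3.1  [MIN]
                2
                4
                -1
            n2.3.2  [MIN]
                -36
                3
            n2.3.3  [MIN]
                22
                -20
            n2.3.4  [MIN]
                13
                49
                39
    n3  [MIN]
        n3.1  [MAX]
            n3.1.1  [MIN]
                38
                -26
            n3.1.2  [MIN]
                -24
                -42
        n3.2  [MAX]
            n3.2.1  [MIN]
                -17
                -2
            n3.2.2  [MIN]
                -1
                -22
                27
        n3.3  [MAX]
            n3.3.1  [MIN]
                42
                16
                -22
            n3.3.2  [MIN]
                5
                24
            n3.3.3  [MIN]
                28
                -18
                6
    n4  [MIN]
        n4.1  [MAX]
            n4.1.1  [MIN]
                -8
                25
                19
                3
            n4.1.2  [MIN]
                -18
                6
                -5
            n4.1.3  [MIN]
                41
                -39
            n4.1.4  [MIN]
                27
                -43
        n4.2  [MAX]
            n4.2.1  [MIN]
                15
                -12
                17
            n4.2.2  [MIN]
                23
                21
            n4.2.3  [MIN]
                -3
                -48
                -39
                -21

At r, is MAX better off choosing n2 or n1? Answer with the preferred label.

n2.1.1 (MIN): min(-45, 46, 35) = -45
n2.1.2 (MIN): min(15, 5, -29, 41) = -29
n2.1.3 (MIN): min(9, -34, 47) = -34
n2.1 (MAX): max(-45, -29, -34) = -29
n2.2.1 (MIN): min(30, 50, 18, 29) = 18
n2.2.2 (MIN): min(50, 27, 17) = 17
n2.2 (MAX): max(18, 17) = 18
n2.3.1 (MIN): min(2, 4, -1) = -1
n2.3.2 (MIN): min(-36, 3) = -36
n2.3.3 (MIN): min(22, -20) = -20
n2.3.4 (MIN): min(13, 49, 39) = 13
n2.3 (MAX): max(-1, -36, -20, 13) = 13
n2 (MIN): min(-29, 18, 13) = -29
n1.1.1 (MIN): min(-37, -4, 9) = -37
n1.1.2 (MIN): min(20, 40, -45) = -45
n1.1.3 (MIN): min(50, -50) = -50
n1.1.4 (MIN): min(45, -20) = -20
n1.1 (MAX): max(-37, -45, -50, -20) = -20
n1.2.1 (MIN): min(48, 40) = 40
n1.2.2 (MIN): min(47, -47, -40) = -47
n1.2 (MAX): max(40, -47) = 40
n1 (MIN): min(-20, 40) = -20
MAX prefers the higher value; n2=-29, n1=-20. n1 is better since -20 > -29.

n1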